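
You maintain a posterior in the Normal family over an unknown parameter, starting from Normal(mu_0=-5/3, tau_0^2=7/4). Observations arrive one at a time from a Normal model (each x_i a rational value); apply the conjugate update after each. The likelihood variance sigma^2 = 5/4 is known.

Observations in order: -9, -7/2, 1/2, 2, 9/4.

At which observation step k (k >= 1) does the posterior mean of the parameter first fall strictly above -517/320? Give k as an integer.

obs 1: x=-9 → posterior Normal(-107/18, 35/48)
obs 2: x=-7/2 → posterior Normal(-575/114, 35/76)
obs 3: x=1/2 → posterior Normal(-277/78, 35/104)
obs 4: x=2 → posterior Normal(-235/99, 35/132)
obs 5: x=9/4 → posterior Normal(-751/480, 7/32)

k = 5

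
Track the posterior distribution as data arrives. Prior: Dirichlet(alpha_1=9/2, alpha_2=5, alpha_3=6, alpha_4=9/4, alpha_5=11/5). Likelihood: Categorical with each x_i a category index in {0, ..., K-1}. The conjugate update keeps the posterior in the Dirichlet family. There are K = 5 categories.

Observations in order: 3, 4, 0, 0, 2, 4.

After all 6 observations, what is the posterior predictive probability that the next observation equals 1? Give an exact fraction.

obs 1: x=3 → posterior Dirichlet(9/2, 5, 6, 13/4, 11/5)
obs 2: x=4 → posterior Dirichlet(9/2, 5, 6, 13/4, 16/5)
obs 3: x=0 → posterior Dirichlet(11/2, 5, 6, 13/4, 16/5)
obs 4: x=0 → posterior Dirichlet(13/2, 5, 6, 13/4, 16/5)
obs 5: x=2 → posterior Dirichlet(13/2, 5, 7, 13/4, 16/5)
obs 6: x=4 → posterior Dirichlet(13/2, 5, 7, 13/4, 21/5)

100/519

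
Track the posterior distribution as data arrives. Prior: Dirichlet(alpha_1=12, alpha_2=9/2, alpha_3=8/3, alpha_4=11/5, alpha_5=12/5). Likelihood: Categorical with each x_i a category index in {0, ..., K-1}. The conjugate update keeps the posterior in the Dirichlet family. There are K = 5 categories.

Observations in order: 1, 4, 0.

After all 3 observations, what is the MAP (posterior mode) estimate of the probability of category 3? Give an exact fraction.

36/653

obs 1: x=1 → posterior Dirichlet(12, 11/2, 8/3, 11/5, 12/5)
obs 2: x=4 → posterior Dirichlet(12, 11/2, 8/3, 11/5, 17/5)
obs 3: x=0 → posterior Dirichlet(13, 11/2, 8/3, 11/5, 17/5)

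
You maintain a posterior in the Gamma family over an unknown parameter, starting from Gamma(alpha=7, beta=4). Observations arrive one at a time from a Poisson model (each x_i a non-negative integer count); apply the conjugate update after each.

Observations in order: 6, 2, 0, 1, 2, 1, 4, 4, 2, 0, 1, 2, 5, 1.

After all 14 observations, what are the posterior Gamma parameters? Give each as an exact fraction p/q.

obs 1: x=6 → posterior Gamma(13, 5)
obs 2: x=2 → posterior Gamma(15, 6)
obs 3: x=0 → posterior Gamma(15, 7)
obs 4: x=1 → posterior Gamma(16, 8)
obs 5: x=2 → posterior Gamma(18, 9)
obs 6: x=1 → posterior Gamma(19, 10)
obs 7: x=4 → posterior Gamma(23, 11)
obs 8: x=4 → posterior Gamma(27, 12)
obs 9: x=2 → posterior Gamma(29, 13)
obs 10: x=0 → posterior Gamma(29, 14)
obs 11: x=1 → posterior Gamma(30, 15)
obs 12: x=2 → posterior Gamma(32, 16)
obs 13: x=5 → posterior Gamma(37, 17)
obs 14: x=1 → posterior Gamma(38, 18)

alpha=38, beta=18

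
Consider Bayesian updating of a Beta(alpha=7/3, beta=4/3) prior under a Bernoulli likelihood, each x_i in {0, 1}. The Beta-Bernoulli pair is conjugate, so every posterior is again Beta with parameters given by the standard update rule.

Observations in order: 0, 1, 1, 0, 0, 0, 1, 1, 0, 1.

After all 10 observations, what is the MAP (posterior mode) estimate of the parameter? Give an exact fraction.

obs 1: x=0 → posterior Beta(7/3, 7/3)
obs 2: x=1 → posterior Beta(10/3, 7/3)
obs 3: x=1 → posterior Beta(13/3, 7/3)
obs 4: x=0 → posterior Beta(13/3, 10/3)
obs 5: x=0 → posterior Beta(13/3, 13/3)
obs 6: x=0 → posterior Beta(13/3, 16/3)
obs 7: x=1 → posterior Beta(16/3, 16/3)
obs 8: x=1 → posterior Beta(19/3, 16/3)
obs 9: x=0 → posterior Beta(19/3, 19/3)
obs 10: x=1 → posterior Beta(22/3, 19/3)

19/35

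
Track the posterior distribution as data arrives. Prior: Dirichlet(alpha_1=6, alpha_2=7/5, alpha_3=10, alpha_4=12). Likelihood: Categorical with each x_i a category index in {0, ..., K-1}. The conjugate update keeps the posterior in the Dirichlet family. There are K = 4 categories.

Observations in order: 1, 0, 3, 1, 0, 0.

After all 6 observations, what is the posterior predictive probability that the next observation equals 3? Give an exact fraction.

obs 1: x=1 → posterior Dirichlet(6, 12/5, 10, 12)
obs 2: x=0 → posterior Dirichlet(7, 12/5, 10, 12)
obs 3: x=3 → posterior Dirichlet(7, 12/5, 10, 13)
obs 4: x=1 → posterior Dirichlet(7, 17/5, 10, 13)
obs 5: x=0 → posterior Dirichlet(8, 17/5, 10, 13)
obs 6: x=0 → posterior Dirichlet(9, 17/5, 10, 13)

65/177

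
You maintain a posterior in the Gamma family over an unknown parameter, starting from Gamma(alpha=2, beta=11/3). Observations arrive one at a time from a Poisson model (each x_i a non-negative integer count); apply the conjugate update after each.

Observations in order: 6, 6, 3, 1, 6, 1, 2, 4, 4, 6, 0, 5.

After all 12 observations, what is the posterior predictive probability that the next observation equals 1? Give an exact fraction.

obs 1: x=6 → posterior Gamma(8, 14/3)
obs 2: x=6 → posterior Gamma(14, 17/3)
obs 3: x=3 → posterior Gamma(17, 20/3)
obs 4: x=1 → posterior Gamma(18, 23/3)
obs 5: x=6 → posterior Gamma(24, 26/3)
obs 6: x=1 → posterior Gamma(25, 29/3)
obs 7: x=2 → posterior Gamma(27, 32/3)
obs 8: x=4 → posterior Gamma(31, 35/3)
obs 9: x=4 → posterior Gamma(35, 38/3)
obs 10: x=6 → posterior Gamma(41, 41/3)
obs 11: x=0 → posterior Gamma(41, 44/3)
obs 12: x=5 → posterior Gamma(46, 47/3)

5693122854873339467319121805205294086978421238143621453560009964344005331262501/35527136788005009293556213378906250000000000000000000000000000000000000000000000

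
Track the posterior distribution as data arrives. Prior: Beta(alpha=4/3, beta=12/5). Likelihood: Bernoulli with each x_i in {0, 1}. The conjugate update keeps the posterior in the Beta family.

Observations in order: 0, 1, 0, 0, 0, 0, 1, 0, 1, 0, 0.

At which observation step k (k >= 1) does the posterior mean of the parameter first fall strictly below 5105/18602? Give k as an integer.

k = 5

obs 1: x=0 → posterior Beta(4/3, 17/5)
obs 2: x=1 → posterior Beta(7/3, 17/5)
obs 3: x=0 → posterior Beta(7/3, 22/5)
obs 4: x=0 → posterior Beta(7/3, 27/5)
obs 5: x=0 → posterior Beta(7/3, 32/5)
obs 6: x=0 → posterior Beta(7/3, 37/5)
obs 7: x=1 → posterior Beta(10/3, 37/5)
obs 8: x=0 → posterior Beta(10/3, 42/5)
obs 9: x=1 → posterior Beta(13/3, 42/5)
obs 10: x=0 → posterior Beta(13/3, 47/5)
obs 11: x=0 → posterior Beta(13/3, 52/5)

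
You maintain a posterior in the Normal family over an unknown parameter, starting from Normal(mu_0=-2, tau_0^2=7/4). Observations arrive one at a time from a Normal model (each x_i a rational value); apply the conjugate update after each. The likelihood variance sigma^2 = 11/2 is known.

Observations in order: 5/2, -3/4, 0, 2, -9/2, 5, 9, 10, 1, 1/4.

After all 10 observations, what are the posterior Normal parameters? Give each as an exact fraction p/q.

obs 1: x=5/2 → posterior Normal(-53/58, 77/58)
obs 2: x=-3/4 → posterior Normal(-127/144, 77/72)
obs 3: x=0 → posterior Normal(-127/172, 77/86)
obs 4: x=2 → posterior Normal(-71/200, 77/100)
obs 5: x=-9/2 → posterior Normal(-197/228, 77/114)
obs 6: x=5 → posterior Normal(-57/256, 77/128)
obs 7: x=9 → posterior Normal(195/284, 77/142)
obs 8: x=10 → posterior Normal(475/312, 77/156)
obs 9: x=1 → posterior Normal(503/340, 77/170)
obs 10: x=1/4 → posterior Normal(255/184, 77/184)

mu_0=255/184, tau_0^2=77/184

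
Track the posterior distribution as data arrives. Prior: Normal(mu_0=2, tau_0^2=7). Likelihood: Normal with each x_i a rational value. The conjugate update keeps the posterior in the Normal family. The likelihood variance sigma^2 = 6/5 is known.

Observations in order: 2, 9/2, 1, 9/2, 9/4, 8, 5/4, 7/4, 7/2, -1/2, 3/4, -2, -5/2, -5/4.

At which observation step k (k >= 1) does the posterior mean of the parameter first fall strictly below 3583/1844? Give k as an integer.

k = 13

obs 1: x=2 → posterior Normal(2, 42/41)
obs 2: x=9/2 → posterior Normal(479/152, 21/38)
obs 3: x=1 → posterior Normal(183/74, 14/37)
obs 4: x=9/2 → posterior Normal(216/73, 21/73)
obs 5: x=9/4 → posterior Normal(2043/724, 42/181)
obs 6: x=8 → posterior Normal(3163/864, 7/36)
obs 7: x=5/4 → posterior Normal(1669/502, 42/251)
obs 8: x=7/4 → posterior Normal(3583/1144, 21/143)
obs 9: x=7/2 → posterior Normal(4073/1284, 14/107)
obs 10: x=-1/2 → posterior Normal(4003/1424, 21/178)
obs 11: x=3/4 → posterior Normal(1027/391, 42/391)
obs 12: x=-2 → posterior Normal(319/142, 7/71)
obs 13: x=-5/2 → posterior Normal(1739/922, 42/461)
obs 14: x=-5/4 → posterior Normal(3303/1984, 21/248)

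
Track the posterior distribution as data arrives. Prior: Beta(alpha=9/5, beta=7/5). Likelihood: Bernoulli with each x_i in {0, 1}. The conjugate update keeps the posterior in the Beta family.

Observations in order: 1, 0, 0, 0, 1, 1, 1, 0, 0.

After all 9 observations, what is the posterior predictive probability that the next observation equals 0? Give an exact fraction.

32/61

obs 1: x=1 → posterior Beta(14/5, 7/5)
obs 2: x=0 → posterior Beta(14/5, 12/5)
obs 3: x=0 → posterior Beta(14/5, 17/5)
obs 4: x=0 → posterior Beta(14/5, 22/5)
obs 5: x=1 → posterior Beta(19/5, 22/5)
obs 6: x=1 → posterior Beta(24/5, 22/5)
obs 7: x=1 → posterior Beta(29/5, 22/5)
obs 8: x=0 → posterior Beta(29/5, 27/5)
obs 9: x=0 → posterior Beta(29/5, 32/5)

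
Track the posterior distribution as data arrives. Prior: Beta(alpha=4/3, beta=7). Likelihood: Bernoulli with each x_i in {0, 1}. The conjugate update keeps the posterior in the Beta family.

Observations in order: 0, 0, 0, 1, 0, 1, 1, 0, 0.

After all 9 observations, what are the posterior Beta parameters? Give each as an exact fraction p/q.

obs 1: x=0 → posterior Beta(4/3, 8)
obs 2: x=0 → posterior Beta(4/3, 9)
obs 3: x=0 → posterior Beta(4/3, 10)
obs 4: x=1 → posterior Beta(7/3, 10)
obs 5: x=0 → posterior Beta(7/3, 11)
obs 6: x=1 → posterior Beta(10/3, 11)
obs 7: x=1 → posterior Beta(13/3, 11)
obs 8: x=0 → posterior Beta(13/3, 12)
obs 9: x=0 → posterior Beta(13/3, 13)

alpha=13/3, beta=13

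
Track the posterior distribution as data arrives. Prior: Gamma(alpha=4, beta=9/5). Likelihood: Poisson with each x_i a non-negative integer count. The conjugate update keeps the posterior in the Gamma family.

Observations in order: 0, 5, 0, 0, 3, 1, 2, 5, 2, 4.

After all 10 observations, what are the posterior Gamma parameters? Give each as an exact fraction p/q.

alpha=26, beta=59/5

obs 1: x=0 → posterior Gamma(4, 14/5)
obs 2: x=5 → posterior Gamma(9, 19/5)
obs 3: x=0 → posterior Gamma(9, 24/5)
obs 4: x=0 → posterior Gamma(9, 29/5)
obs 5: x=3 → posterior Gamma(12, 34/5)
obs 6: x=1 → posterior Gamma(13, 39/5)
obs 7: x=2 → posterior Gamma(15, 44/5)
obs 8: x=5 → posterior Gamma(20, 49/5)
obs 9: x=2 → posterior Gamma(22, 54/5)
obs 10: x=4 → posterior Gamma(26, 59/5)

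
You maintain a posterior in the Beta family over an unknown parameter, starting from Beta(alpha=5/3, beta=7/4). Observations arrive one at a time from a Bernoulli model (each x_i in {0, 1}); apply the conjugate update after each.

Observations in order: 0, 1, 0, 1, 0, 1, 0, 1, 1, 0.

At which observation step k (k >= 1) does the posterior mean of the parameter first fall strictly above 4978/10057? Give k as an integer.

k = 6

obs 1: x=0 → posterior Beta(5/3, 11/4)
obs 2: x=1 → posterior Beta(8/3, 11/4)
obs 3: x=0 → posterior Beta(8/3, 15/4)
obs 4: x=1 → posterior Beta(11/3, 15/4)
obs 5: x=0 → posterior Beta(11/3, 19/4)
obs 6: x=1 → posterior Beta(14/3, 19/4)
obs 7: x=0 → posterior Beta(14/3, 23/4)
obs 8: x=1 → posterior Beta(17/3, 23/4)
obs 9: x=1 → posterior Beta(20/3, 23/4)
obs 10: x=0 → posterior Beta(20/3, 27/4)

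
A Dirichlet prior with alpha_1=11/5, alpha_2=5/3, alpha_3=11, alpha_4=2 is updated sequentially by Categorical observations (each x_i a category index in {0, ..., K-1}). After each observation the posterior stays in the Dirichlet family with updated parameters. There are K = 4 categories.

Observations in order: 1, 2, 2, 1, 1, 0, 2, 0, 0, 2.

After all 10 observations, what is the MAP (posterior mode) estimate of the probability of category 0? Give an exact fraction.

9/49

obs 1: x=1 → posterior Dirichlet(11/5, 8/3, 11, 2)
obs 2: x=2 → posterior Dirichlet(11/5, 8/3, 12, 2)
obs 3: x=2 → posterior Dirichlet(11/5, 8/3, 13, 2)
obs 4: x=1 → posterior Dirichlet(11/5, 11/3, 13, 2)
obs 5: x=1 → posterior Dirichlet(11/5, 14/3, 13, 2)
obs 6: x=0 → posterior Dirichlet(16/5, 14/3, 13, 2)
obs 7: x=2 → posterior Dirichlet(16/5, 14/3, 14, 2)
obs 8: x=0 → posterior Dirichlet(21/5, 14/3, 14, 2)
obs 9: x=0 → posterior Dirichlet(26/5, 14/3, 14, 2)
obs 10: x=2 → posterior Dirichlet(26/5, 14/3, 15, 2)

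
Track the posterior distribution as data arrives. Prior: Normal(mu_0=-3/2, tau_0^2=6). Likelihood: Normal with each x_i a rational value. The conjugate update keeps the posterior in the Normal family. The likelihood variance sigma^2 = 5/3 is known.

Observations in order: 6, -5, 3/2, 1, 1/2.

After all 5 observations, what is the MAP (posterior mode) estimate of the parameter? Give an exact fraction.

obs 1: x=6 → posterior Normal(201/46, 30/23)
obs 2: x=-5 → posterior Normal(21/82, 30/41)
obs 3: x=3/2 → posterior Normal(75/118, 30/59)
obs 4: x=1 → posterior Normal(111/154, 30/77)
obs 5: x=1/2 → posterior Normal(129/190, 6/19)

129/190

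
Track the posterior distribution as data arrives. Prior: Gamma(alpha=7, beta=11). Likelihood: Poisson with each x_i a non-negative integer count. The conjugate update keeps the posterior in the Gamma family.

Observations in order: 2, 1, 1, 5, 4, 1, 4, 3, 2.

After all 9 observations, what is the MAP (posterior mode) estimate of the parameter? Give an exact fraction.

obs 1: x=2 → posterior Gamma(9, 12)
obs 2: x=1 → posterior Gamma(10, 13)
obs 3: x=1 → posterior Gamma(11, 14)
obs 4: x=5 → posterior Gamma(16, 15)
obs 5: x=4 → posterior Gamma(20, 16)
obs 6: x=1 → posterior Gamma(21, 17)
obs 7: x=4 → posterior Gamma(25, 18)
obs 8: x=3 → posterior Gamma(28, 19)
obs 9: x=2 → posterior Gamma(30, 20)

29/20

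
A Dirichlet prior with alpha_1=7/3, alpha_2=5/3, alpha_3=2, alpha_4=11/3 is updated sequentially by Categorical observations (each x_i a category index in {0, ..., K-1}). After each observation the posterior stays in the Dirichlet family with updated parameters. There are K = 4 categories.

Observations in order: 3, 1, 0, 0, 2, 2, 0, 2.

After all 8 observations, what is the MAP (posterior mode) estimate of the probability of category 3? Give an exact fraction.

11/41

obs 1: x=3 → posterior Dirichlet(7/3, 5/3, 2, 14/3)
obs 2: x=1 → posterior Dirichlet(7/3, 8/3, 2, 14/3)
obs 3: x=0 → posterior Dirichlet(10/3, 8/3, 2, 14/3)
obs 4: x=0 → posterior Dirichlet(13/3, 8/3, 2, 14/3)
obs 5: x=2 → posterior Dirichlet(13/3, 8/3, 3, 14/3)
obs 6: x=2 → posterior Dirichlet(13/3, 8/3, 4, 14/3)
obs 7: x=0 → posterior Dirichlet(16/3, 8/3, 4, 14/3)
obs 8: x=2 → posterior Dirichlet(16/3, 8/3, 5, 14/3)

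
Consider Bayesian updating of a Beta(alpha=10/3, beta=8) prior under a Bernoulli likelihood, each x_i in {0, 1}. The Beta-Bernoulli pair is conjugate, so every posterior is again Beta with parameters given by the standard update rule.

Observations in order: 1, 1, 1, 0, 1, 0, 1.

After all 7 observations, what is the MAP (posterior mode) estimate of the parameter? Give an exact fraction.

22/49

obs 1: x=1 → posterior Beta(13/3, 8)
obs 2: x=1 → posterior Beta(16/3, 8)
obs 3: x=1 → posterior Beta(19/3, 8)
obs 4: x=0 → posterior Beta(19/3, 9)
obs 5: x=1 → posterior Beta(22/3, 9)
obs 6: x=0 → posterior Beta(22/3, 10)
obs 7: x=1 → posterior Beta(25/3, 10)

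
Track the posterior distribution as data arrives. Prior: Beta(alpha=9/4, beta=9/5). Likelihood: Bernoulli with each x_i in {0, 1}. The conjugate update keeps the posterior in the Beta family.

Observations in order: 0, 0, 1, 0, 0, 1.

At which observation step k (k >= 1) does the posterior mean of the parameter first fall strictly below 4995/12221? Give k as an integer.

obs 1: x=0 → posterior Beta(9/4, 14/5)
obs 2: x=0 → posterior Beta(9/4, 19/5)
obs 3: x=1 → posterior Beta(13/4, 19/5)
obs 4: x=0 → posterior Beta(13/4, 24/5)
obs 5: x=0 → posterior Beta(13/4, 29/5)
obs 6: x=1 → posterior Beta(17/4, 29/5)

k = 2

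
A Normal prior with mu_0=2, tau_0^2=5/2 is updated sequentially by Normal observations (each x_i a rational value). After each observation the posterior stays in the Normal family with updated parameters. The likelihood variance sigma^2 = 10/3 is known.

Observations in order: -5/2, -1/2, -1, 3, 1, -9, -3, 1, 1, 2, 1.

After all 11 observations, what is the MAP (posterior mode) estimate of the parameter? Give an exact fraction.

obs 1: x=-5/2 → posterior Normal(1/14, 10/7)
obs 2: x=-1/2 → posterior Normal(-1/10, 1)
obs 3: x=-1 → posterior Normal(-4/13, 10/13)
obs 4: x=3 → posterior Normal(5/16, 5/8)
obs 5: x=1 → posterior Normal(8/19, 10/19)
obs 6: x=-9 → posterior Normal(-19/22, 5/11)
obs 7: x=-3 → posterior Normal(-28/25, 2/5)
obs 8: x=1 → posterior Normal(-25/28, 5/14)
obs 9: x=1 → posterior Normal(-22/31, 10/31)
obs 10: x=2 → posterior Normal(-8/17, 5/17)
obs 11: x=1 → posterior Normal(-13/37, 10/37)

-13/37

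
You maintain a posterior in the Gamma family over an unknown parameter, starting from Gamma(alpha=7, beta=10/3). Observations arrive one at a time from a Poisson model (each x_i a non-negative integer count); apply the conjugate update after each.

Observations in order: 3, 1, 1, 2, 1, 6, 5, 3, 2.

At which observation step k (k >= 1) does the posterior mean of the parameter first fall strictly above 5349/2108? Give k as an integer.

obs 1: x=3 → posterior Gamma(10, 13/3)
obs 2: x=1 → posterior Gamma(11, 16/3)
obs 3: x=1 → posterior Gamma(12, 19/3)
obs 4: x=2 → posterior Gamma(14, 22/3)
obs 5: x=1 → posterior Gamma(15, 25/3)
obs 6: x=6 → posterior Gamma(21, 28/3)
obs 7: x=5 → posterior Gamma(26, 31/3)
obs 8: x=3 → posterior Gamma(29, 34/3)
obs 9: x=2 → posterior Gamma(31, 37/3)

k = 8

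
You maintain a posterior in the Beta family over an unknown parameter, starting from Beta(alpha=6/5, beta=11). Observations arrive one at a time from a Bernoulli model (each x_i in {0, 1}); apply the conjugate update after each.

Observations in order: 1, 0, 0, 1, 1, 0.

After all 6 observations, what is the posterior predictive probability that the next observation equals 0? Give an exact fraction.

obs 1: x=1 → posterior Beta(11/5, 11)
obs 2: x=0 → posterior Beta(11/5, 12)
obs 3: x=0 → posterior Beta(11/5, 13)
obs 4: x=1 → posterior Beta(16/5, 13)
obs 5: x=1 → posterior Beta(21/5, 13)
obs 6: x=0 → posterior Beta(21/5, 14)

10/13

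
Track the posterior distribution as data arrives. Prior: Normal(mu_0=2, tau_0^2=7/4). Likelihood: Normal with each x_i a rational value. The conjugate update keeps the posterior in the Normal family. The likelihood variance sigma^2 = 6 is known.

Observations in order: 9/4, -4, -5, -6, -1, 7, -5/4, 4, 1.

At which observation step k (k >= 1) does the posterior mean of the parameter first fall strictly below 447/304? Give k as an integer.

k = 2

obs 1: x=9/4 → posterior Normal(255/124, 42/31)
obs 2: x=-4 → posterior Normal(143/152, 21/19)
obs 3: x=-5 → posterior Normal(1/60, 14/15)
obs 4: x=-6 → posterior Normal(-165/208, 21/26)
obs 5: x=-1 → posterior Normal(-193/236, 42/59)
obs 6: x=7 → posterior Normal(1/88, 7/11)
obs 7: x=-5/4 → posterior Normal(-8/73, 42/73)
obs 8: x=4 → posterior Normal(1/4, 21/40)
obs 9: x=1 → posterior Normal(9/29, 14/29)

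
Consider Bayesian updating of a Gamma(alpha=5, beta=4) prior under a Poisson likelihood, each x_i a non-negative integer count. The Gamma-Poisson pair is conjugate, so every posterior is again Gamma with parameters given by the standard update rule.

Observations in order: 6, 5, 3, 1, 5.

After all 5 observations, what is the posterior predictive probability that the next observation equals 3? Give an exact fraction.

obs 1: x=6 → posterior Gamma(11, 5)
obs 2: x=5 → posterior Gamma(16, 6)
obs 3: x=3 → posterior Gamma(19, 7)
obs 4: x=1 → posterior Gamma(20, 8)
obs 5: x=5 → posterior Gamma(25, 9)

83994064559946752886119133/400000000000000000000000000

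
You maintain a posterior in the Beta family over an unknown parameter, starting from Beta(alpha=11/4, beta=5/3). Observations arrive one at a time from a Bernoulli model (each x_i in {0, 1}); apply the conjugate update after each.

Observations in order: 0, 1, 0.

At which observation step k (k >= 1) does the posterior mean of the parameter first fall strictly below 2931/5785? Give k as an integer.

k = 3

obs 1: x=0 → posterior Beta(11/4, 8/3)
obs 2: x=1 → posterior Beta(15/4, 8/3)
obs 3: x=0 → posterior Beta(15/4, 11/3)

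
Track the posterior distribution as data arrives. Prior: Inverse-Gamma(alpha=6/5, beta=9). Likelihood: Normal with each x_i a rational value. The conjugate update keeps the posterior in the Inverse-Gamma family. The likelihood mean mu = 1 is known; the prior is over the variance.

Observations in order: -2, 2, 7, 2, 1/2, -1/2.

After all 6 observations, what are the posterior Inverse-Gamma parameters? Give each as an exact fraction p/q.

alpha=21/5, beta=135/4

obs 1: x=-2 → posterior Inverse-Gamma(17/10, 27/2)
obs 2: x=2 → posterior Inverse-Gamma(11/5, 14)
obs 3: x=7 → posterior Inverse-Gamma(27/10, 32)
obs 4: x=2 → posterior Inverse-Gamma(16/5, 65/2)
obs 5: x=1/2 → posterior Inverse-Gamma(37/10, 261/8)
obs 6: x=-1/2 → posterior Inverse-Gamma(21/5, 135/4)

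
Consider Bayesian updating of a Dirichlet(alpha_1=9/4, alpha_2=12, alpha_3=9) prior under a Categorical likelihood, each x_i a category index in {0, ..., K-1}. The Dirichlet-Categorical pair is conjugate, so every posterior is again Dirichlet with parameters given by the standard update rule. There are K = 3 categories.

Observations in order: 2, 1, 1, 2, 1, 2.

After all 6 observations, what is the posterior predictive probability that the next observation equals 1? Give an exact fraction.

obs 1: x=2 → posterior Dirichlet(9/4, 12, 10)
obs 2: x=1 → posterior Dirichlet(9/4, 13, 10)
obs 3: x=1 → posterior Dirichlet(9/4, 14, 10)
obs 4: x=2 → posterior Dirichlet(9/4, 14, 11)
obs 5: x=1 → posterior Dirichlet(9/4, 15, 11)
obs 6: x=2 → posterior Dirichlet(9/4, 15, 12)

20/39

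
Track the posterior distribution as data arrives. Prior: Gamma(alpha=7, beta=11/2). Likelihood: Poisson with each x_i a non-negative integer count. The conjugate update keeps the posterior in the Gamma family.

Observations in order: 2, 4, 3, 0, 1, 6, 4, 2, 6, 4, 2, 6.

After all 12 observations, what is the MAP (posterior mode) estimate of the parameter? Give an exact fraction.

92/35

obs 1: x=2 → posterior Gamma(9, 13/2)
obs 2: x=4 → posterior Gamma(13, 15/2)
obs 3: x=3 → posterior Gamma(16, 17/2)
obs 4: x=0 → posterior Gamma(16, 19/2)
obs 5: x=1 → posterior Gamma(17, 21/2)
obs 6: x=6 → posterior Gamma(23, 23/2)
obs 7: x=4 → posterior Gamma(27, 25/2)
obs 8: x=2 → posterior Gamma(29, 27/2)
obs 9: x=6 → posterior Gamma(35, 29/2)
obs 10: x=4 → posterior Gamma(39, 31/2)
obs 11: x=2 → posterior Gamma(41, 33/2)
obs 12: x=6 → posterior Gamma(47, 35/2)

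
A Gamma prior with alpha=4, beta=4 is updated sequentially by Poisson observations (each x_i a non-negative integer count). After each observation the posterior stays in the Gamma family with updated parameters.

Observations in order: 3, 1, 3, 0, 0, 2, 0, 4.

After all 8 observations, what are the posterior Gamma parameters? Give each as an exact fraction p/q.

alpha=17, beta=12

obs 1: x=3 → posterior Gamma(7, 5)
obs 2: x=1 → posterior Gamma(8, 6)
obs 3: x=3 → posterior Gamma(11, 7)
obs 4: x=0 → posterior Gamma(11, 8)
obs 5: x=0 → posterior Gamma(11, 9)
obs 6: x=2 → posterior Gamma(13, 10)
obs 7: x=0 → posterior Gamma(13, 11)
obs 8: x=4 → posterior Gamma(17, 12)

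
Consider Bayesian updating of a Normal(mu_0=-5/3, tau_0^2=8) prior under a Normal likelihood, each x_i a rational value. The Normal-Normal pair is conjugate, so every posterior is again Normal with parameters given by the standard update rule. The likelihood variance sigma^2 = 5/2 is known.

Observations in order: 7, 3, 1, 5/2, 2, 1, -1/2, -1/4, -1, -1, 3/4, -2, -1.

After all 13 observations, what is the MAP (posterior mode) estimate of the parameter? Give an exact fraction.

527/639

obs 1: x=7 → posterior Normal(311/63, 40/21)
obs 2: x=3 → posterior Normal(455/111, 40/37)
obs 3: x=1 → posterior Normal(503/159, 40/53)
obs 4: x=5/2 → posterior Normal(623/207, 40/69)
obs 5: x=2 → posterior Normal(719/255, 8/17)
obs 6: x=1 → posterior Normal(767/303, 40/101)
obs 7: x=-1/2 → posterior Normal(743/351, 40/117)
obs 8: x=-1/4 → posterior Normal(731/399, 40/133)
obs 9: x=-1 → posterior Normal(683/447, 40/149)
obs 10: x=-1 → posterior Normal(127/99, 8/33)
obs 11: x=3/4 → posterior Normal(671/543, 40/181)
obs 12: x=-2 → posterior Normal(575/591, 40/197)
obs 13: x=-1 → posterior Normal(527/639, 40/213)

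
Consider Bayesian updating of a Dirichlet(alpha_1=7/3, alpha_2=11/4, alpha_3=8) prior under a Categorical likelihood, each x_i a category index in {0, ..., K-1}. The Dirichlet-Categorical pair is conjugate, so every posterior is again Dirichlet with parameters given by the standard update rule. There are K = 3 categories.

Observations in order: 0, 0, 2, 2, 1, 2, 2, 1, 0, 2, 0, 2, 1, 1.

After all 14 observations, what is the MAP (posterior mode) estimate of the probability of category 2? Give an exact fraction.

156/289

obs 1: x=0 → posterior Dirichlet(10/3, 11/4, 8)
obs 2: x=0 → posterior Dirichlet(13/3, 11/4, 8)
obs 3: x=2 → posterior Dirichlet(13/3, 11/4, 9)
obs 4: x=2 → posterior Dirichlet(13/3, 11/4, 10)
obs 5: x=1 → posterior Dirichlet(13/3, 15/4, 10)
obs 6: x=2 → posterior Dirichlet(13/3, 15/4, 11)
obs 7: x=2 → posterior Dirichlet(13/3, 15/4, 12)
obs 8: x=1 → posterior Dirichlet(13/3, 19/4, 12)
obs 9: x=0 → posterior Dirichlet(16/3, 19/4, 12)
obs 10: x=2 → posterior Dirichlet(16/3, 19/4, 13)
obs 11: x=0 → posterior Dirichlet(19/3, 19/4, 13)
obs 12: x=2 → posterior Dirichlet(19/3, 19/4, 14)
obs 13: x=1 → posterior Dirichlet(19/3, 23/4, 14)
obs 14: x=1 → posterior Dirichlet(19/3, 27/4, 14)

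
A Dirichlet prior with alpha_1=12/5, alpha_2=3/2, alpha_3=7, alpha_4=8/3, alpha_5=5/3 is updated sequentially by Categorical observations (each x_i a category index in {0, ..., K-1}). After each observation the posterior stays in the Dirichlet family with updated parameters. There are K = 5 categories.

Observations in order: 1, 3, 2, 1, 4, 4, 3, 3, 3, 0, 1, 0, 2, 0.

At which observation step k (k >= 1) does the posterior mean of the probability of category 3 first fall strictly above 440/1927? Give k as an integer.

k = 8

obs 1: x=1 → posterior Dirichlet(12/5, 5/2, 7, 8/3, 5/3)
obs 2: x=3 → posterior Dirichlet(12/5, 5/2, 7, 11/3, 5/3)
obs 3: x=2 → posterior Dirichlet(12/5, 5/2, 8, 11/3, 5/3)
obs 4: x=1 → posterior Dirichlet(12/5, 7/2, 8, 11/3, 5/3)
obs 5: x=4 → posterior Dirichlet(12/5, 7/2, 8, 11/3, 8/3)
obs 6: x=4 → posterior Dirichlet(12/5, 7/2, 8, 11/3, 11/3)
obs 7: x=3 → posterior Dirichlet(12/5, 7/2, 8, 14/3, 11/3)
obs 8: x=3 → posterior Dirichlet(12/5, 7/2, 8, 17/3, 11/3)
obs 9: x=3 → posterior Dirichlet(12/5, 7/2, 8, 20/3, 11/3)
obs 10: x=0 → posterior Dirichlet(17/5, 7/2, 8, 20/3, 11/3)
obs 11: x=1 → posterior Dirichlet(17/5, 9/2, 8, 20/3, 11/3)
obs 12: x=0 → posterior Dirichlet(22/5, 9/2, 8, 20/3, 11/3)
obs 13: x=2 → posterior Dirichlet(22/5, 9/2, 9, 20/3, 11/3)
obs 14: x=0 → posterior Dirichlet(27/5, 9/2, 9, 20/3, 11/3)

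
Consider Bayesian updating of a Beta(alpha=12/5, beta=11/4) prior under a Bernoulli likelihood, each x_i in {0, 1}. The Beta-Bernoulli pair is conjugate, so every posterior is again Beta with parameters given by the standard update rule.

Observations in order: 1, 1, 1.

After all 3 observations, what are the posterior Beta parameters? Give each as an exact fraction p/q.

alpha=27/5, beta=11/4

obs 1: x=1 → posterior Beta(17/5, 11/4)
obs 2: x=1 → posterior Beta(22/5, 11/4)
obs 3: x=1 → posterior Beta(27/5, 11/4)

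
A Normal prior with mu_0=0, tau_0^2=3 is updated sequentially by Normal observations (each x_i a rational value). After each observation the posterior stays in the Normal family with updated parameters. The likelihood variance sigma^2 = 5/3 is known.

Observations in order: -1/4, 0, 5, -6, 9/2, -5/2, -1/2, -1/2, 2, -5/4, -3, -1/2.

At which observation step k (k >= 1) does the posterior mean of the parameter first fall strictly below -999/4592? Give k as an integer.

k = 4

obs 1: x=-1/4 → posterior Normal(-9/56, 15/14)
obs 2: x=0 → posterior Normal(-9/92, 15/23)
obs 3: x=5 → posterior Normal(171/128, 15/32)
obs 4: x=-6 → posterior Normal(-45/164, 15/41)
obs 5: x=9/2 → posterior Normal(117/200, 3/10)
obs 6: x=-5/2 → posterior Normal(27/236, 15/59)
obs 7: x=-1/2 → posterior Normal(9/272, 15/68)
obs 8: x=-1/2 → posterior Normal(-9/308, 15/77)
obs 9: x=2 → posterior Normal(63/344, 15/86)
obs 10: x=-5/4 → posterior Normal(9/190, 3/19)
obs 11: x=-3 → posterior Normal(-45/208, 15/104)
obs 12: x=-1/2 → posterior Normal(-27/113, 15/113)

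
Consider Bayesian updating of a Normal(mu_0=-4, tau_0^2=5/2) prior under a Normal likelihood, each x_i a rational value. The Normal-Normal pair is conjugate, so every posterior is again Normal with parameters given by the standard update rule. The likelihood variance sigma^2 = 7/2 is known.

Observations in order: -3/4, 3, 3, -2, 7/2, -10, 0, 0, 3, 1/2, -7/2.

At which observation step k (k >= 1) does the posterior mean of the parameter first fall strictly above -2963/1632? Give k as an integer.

k = 2

obs 1: x=-3/4 → posterior Normal(-127/48, 35/24)
obs 2: x=3 → posterior Normal(-67/68, 35/34)
obs 3: x=3 → posterior Normal(-7/88, 35/44)
obs 4: x=-2 → posterior Normal(-47/108, 35/54)
obs 5: x=7/2 → posterior Normal(23/128, 35/64)
obs 6: x=-10 → posterior Normal(-177/148, 35/74)
obs 7: x=0 → posterior Normal(-59/56, 5/12)
obs 8: x=0 → posterior Normal(-177/188, 35/94)
obs 9: x=3 → posterior Normal(-9/16, 35/104)
obs 10: x=1/2 → posterior Normal(-107/228, 35/114)
obs 11: x=-7/2 → posterior Normal(-177/248, 35/124)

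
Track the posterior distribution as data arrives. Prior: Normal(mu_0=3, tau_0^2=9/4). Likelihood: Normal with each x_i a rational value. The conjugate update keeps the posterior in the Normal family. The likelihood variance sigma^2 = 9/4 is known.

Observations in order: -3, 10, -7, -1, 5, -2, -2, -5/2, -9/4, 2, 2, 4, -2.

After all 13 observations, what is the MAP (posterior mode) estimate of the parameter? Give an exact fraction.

obs 1: x=-3 → posterior Normal(0, 9/8)
obs 2: x=10 → posterior Normal(10/3, 3/4)
obs 3: x=-7 → posterior Normal(3/4, 9/16)
obs 4: x=-1 → posterior Normal(2/5, 9/20)
obs 5: x=5 → posterior Normal(7/6, 3/8)
obs 6: x=-2 → posterior Normal(5/7, 9/28)
obs 7: x=-2 → posterior Normal(3/8, 9/32)
obs 8: x=-5/2 → posterior Normal(1/18, 1/4)
obs 9: x=-9/4 → posterior Normal(-7/40, 9/40)
obs 10: x=2 → posterior Normal(1/44, 9/44)
obs 11: x=2 → posterior Normal(3/16, 3/16)
obs 12: x=4 → posterior Normal(25/52, 9/52)
obs 13: x=-2 → posterior Normal(17/56, 9/56)

17/56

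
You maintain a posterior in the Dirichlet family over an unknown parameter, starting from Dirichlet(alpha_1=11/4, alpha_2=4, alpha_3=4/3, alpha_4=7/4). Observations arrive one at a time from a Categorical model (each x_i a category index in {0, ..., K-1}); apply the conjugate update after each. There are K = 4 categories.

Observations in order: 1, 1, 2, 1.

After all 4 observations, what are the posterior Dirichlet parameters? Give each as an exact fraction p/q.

obs 1: x=1 → posterior Dirichlet(11/4, 5, 4/3, 7/4)
obs 2: x=1 → posterior Dirichlet(11/4, 6, 4/3, 7/4)
obs 3: x=2 → posterior Dirichlet(11/4, 6, 7/3, 7/4)
obs 4: x=1 → posterior Dirichlet(11/4, 7, 7/3, 7/4)

alpha_1=11/4, alpha_2=7, alpha_3=7/3, alpha_4=7/4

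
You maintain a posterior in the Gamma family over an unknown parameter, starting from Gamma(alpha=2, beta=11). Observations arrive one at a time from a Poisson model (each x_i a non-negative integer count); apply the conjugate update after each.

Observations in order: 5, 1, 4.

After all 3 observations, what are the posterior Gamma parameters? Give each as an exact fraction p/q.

obs 1: x=5 → posterior Gamma(7, 12)
obs 2: x=1 → posterior Gamma(8, 13)
obs 3: x=4 → posterior Gamma(12, 14)

alpha=12, beta=14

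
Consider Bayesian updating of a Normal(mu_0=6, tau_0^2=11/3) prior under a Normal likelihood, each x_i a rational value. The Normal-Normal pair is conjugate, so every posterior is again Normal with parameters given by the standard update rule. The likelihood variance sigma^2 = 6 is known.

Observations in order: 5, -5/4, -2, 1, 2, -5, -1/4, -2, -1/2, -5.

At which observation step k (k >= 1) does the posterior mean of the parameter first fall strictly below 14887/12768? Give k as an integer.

obs 1: x=5 → posterior Normal(163/29, 66/29)
obs 2: x=-5/4 → posterior Normal(597/160, 33/20)
obs 3: x=-2 → posterior Normal(509/204, 22/17)
obs 4: x=1 → posterior Normal(553/248, 33/31)
obs 5: x=2 → posterior Normal(641/292, 66/73)
obs 6: x=-5 → posterior Normal(421/336, 11/14)
obs 7: x=-1/4 → posterior Normal(41/38, 66/95)
obs 8: x=-2 → posterior Normal(161/212, 33/53)
obs 9: x=-1/2 → posterior Normal(25/39, 22/39)
obs 10: x=-5 → posterior Normal(5/32, 33/64)

k = 7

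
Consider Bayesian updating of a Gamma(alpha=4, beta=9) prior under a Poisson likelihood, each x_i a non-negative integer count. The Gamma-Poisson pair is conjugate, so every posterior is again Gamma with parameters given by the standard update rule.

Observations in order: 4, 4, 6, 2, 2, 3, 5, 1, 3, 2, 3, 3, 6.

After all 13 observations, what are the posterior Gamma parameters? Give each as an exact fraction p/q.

alpha=48, beta=22

obs 1: x=4 → posterior Gamma(8, 10)
obs 2: x=4 → posterior Gamma(12, 11)
obs 3: x=6 → posterior Gamma(18, 12)
obs 4: x=2 → posterior Gamma(20, 13)
obs 5: x=2 → posterior Gamma(22, 14)
obs 6: x=3 → posterior Gamma(25, 15)
obs 7: x=5 → posterior Gamma(30, 16)
obs 8: x=1 → posterior Gamma(31, 17)
obs 9: x=3 → posterior Gamma(34, 18)
obs 10: x=2 → posterior Gamma(36, 19)
obs 11: x=3 → posterior Gamma(39, 20)
obs 12: x=3 → posterior Gamma(42, 21)
obs 13: x=6 → posterior Gamma(48, 22)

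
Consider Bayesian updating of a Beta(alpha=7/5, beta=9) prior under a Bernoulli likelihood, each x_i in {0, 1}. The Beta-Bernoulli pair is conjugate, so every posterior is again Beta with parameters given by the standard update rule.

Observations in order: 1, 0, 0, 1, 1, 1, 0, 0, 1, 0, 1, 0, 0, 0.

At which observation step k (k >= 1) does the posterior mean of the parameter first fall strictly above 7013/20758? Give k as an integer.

k = 11

obs 1: x=1 → posterior Beta(12/5, 9)
obs 2: x=0 → posterior Beta(12/5, 10)
obs 3: x=0 → posterior Beta(12/5, 11)
obs 4: x=1 → posterior Beta(17/5, 11)
obs 5: x=1 → posterior Beta(22/5, 11)
obs 6: x=1 → posterior Beta(27/5, 11)
obs 7: x=0 → posterior Beta(27/5, 12)
obs 8: x=0 → posterior Beta(27/5, 13)
obs 9: x=1 → posterior Beta(32/5, 13)
obs 10: x=0 → posterior Beta(32/5, 14)
obs 11: x=1 → posterior Beta(37/5, 14)
obs 12: x=0 → posterior Beta(37/5, 15)
obs 13: x=0 → posterior Beta(37/5, 16)
obs 14: x=0 → posterior Beta(37/5, 17)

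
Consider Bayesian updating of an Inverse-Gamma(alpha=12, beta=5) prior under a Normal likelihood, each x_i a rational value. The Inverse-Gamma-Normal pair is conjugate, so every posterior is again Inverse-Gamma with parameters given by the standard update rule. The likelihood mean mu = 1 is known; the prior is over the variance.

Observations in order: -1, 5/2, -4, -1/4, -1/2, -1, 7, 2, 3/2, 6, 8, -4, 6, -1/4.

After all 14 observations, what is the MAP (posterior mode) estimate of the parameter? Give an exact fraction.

obs 1: x=-1 → posterior Inverse-Gamma(25/2, 7)
obs 2: x=5/2 → posterior Inverse-Gamma(13, 65/8)
obs 3: x=-4 → posterior Inverse-Gamma(27/2, 165/8)
obs 4: x=-1/4 → posterior Inverse-Gamma(14, 685/32)
obs 5: x=-1/2 → posterior Inverse-Gamma(29/2, 721/32)
obs 6: x=-1 → posterior Inverse-Gamma(15, 785/32)
obs 7: x=7 → posterior Inverse-Gamma(31/2, 1361/32)
obs 8: x=2 → posterior Inverse-Gamma(16, 1377/32)
obs 9: x=3/2 → posterior Inverse-Gamma(33/2, 1381/32)
obs 10: x=6 → posterior Inverse-Gamma(17, 1781/32)
obs 11: x=8 → posterior Inverse-Gamma(35/2, 2565/32)
obs 12: x=-4 → posterior Inverse-Gamma(18, 2965/32)
obs 13: x=6 → posterior Inverse-Gamma(37/2, 3365/32)
obs 14: x=-1/4 → posterior Inverse-Gamma(19, 1695/16)

339/64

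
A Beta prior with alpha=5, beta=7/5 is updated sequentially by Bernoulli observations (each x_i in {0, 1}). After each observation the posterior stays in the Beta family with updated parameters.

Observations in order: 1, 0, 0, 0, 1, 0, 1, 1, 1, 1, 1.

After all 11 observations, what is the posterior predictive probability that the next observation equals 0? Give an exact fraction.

9/29

obs 1: x=1 → posterior Beta(6, 7/5)
obs 2: x=0 → posterior Beta(6, 12/5)
obs 3: x=0 → posterior Beta(6, 17/5)
obs 4: x=0 → posterior Beta(6, 22/5)
obs 5: x=1 → posterior Beta(7, 22/5)
obs 6: x=0 → posterior Beta(7, 27/5)
obs 7: x=1 → posterior Beta(8, 27/5)
obs 8: x=1 → posterior Beta(9, 27/5)
obs 9: x=1 → posterior Beta(10, 27/5)
obs 10: x=1 → posterior Beta(11, 27/5)
obs 11: x=1 → posterior Beta(12, 27/5)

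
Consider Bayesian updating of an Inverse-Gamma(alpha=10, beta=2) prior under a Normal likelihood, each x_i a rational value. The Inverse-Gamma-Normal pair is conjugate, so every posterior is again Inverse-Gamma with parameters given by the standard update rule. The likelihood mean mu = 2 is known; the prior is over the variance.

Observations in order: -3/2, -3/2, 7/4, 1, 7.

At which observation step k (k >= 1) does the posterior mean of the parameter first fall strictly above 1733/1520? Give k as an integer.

obs 1: x=-3/2 → posterior Inverse-Gamma(21/2, 65/8)
obs 2: x=-3/2 → posterior Inverse-Gamma(11, 57/4)
obs 3: x=7/4 → posterior Inverse-Gamma(23/2, 457/32)
obs 4: x=1 → posterior Inverse-Gamma(12, 473/32)
obs 5: x=7 → posterior Inverse-Gamma(25/2, 873/32)

k = 2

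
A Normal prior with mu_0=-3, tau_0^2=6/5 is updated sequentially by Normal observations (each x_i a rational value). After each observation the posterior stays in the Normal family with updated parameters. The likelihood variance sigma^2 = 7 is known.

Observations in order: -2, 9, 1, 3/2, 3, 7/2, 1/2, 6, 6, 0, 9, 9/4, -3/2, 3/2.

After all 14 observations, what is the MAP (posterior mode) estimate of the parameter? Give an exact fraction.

obs 1: x=-2 → posterior Normal(-117/41, 42/41)
obs 2: x=9 → posterior Normal(-63/47, 42/47)
obs 3: x=1 → posterior Normal(-57/53, 42/53)
obs 4: x=3/2 → posterior Normal(-48/59, 42/59)
obs 5: x=3 → posterior Normal(-6/13, 42/65)
obs 6: x=7/2 → posterior Normal(-9/71, 42/71)
obs 7: x=1/2 → posterior Normal(-6/77, 6/11)
obs 8: x=6 → posterior Normal(30/83, 42/83)
obs 9: x=6 → posterior Normal(66/89, 42/89)
obs 10: x=0 → posterior Normal(66/95, 42/95)
obs 11: x=9 → posterior Normal(120/101, 42/101)
obs 12: x=9/4 → posterior Normal(267/214, 42/107)
obs 13: x=-3/2 → posterior Normal(249/226, 42/113)
obs 14: x=3/2 → posterior Normal(267/238, 6/17)

267/238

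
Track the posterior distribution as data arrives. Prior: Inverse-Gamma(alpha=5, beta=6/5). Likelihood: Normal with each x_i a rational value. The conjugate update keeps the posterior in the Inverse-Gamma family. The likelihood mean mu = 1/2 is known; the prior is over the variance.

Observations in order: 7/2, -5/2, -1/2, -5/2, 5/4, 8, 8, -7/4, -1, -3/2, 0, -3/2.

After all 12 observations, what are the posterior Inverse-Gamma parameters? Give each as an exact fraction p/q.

obs 1: x=7/2 → posterior Inverse-Gamma(11/2, 57/10)
obs 2: x=-5/2 → posterior Inverse-Gamma(6, 51/5)
obs 3: x=-1/2 → posterior Inverse-Gamma(13/2, 107/10)
obs 4: x=-5/2 → posterior Inverse-Gamma(7, 76/5)
obs 5: x=5/4 → posterior Inverse-Gamma(15/2, 2477/160)
obs 6: x=8 → posterior Inverse-Gamma(8, 6977/160)
obs 7: x=8 → posterior Inverse-Gamma(17/2, 11477/160)
obs 8: x=-7/4 → posterior Inverse-Gamma(9, 5941/80)
obs 9: x=-1 → posterior Inverse-Gamma(19/2, 6031/80)
obs 10: x=-3/2 → posterior Inverse-Gamma(10, 6191/80)
obs 11: x=0 → posterior Inverse-Gamma(21/2, 6201/80)
obs 12: x=-3/2 → posterior Inverse-Gamma(11, 6361/80)

alpha=11, beta=6361/80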